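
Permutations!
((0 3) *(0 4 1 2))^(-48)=(0 4 2 3 1)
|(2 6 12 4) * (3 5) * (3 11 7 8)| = 20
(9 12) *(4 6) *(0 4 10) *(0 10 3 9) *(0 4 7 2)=(0 7 2)(3 9 12 4 6)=[7, 1, 0, 9, 6, 5, 3, 2, 8, 12, 10, 11, 4]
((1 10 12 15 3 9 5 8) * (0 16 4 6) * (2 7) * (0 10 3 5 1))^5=(0 12 16 15 4 5 6 8 10)(1 9 3)(2 7)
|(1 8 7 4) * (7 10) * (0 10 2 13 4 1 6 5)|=|(0 10 7 1 8 2 13 4 6 5)|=10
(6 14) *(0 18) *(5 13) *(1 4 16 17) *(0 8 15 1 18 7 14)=(0 7 14 6)(1 4 16 17 18 8 15)(5 13)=[7, 4, 2, 3, 16, 13, 0, 14, 15, 9, 10, 11, 12, 5, 6, 1, 17, 18, 8]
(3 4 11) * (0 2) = (0 2)(3 4 11) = [2, 1, 0, 4, 11, 5, 6, 7, 8, 9, 10, 3]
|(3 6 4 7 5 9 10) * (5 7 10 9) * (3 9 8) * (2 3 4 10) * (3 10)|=|(2 10 9 8 4)(3 6)|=10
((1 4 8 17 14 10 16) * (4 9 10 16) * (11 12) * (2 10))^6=(1 17 10)(2 16 8)(4 9 14)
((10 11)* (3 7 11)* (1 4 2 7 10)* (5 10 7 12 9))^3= ((1 4 2 12 9 5 10 3 7 11))^3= (1 12 10 11 2 5 7 4 9 3)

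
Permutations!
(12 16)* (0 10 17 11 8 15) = [10, 1, 2, 3, 4, 5, 6, 7, 15, 9, 17, 8, 16, 13, 14, 0, 12, 11] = (0 10 17 11 8 15)(12 16)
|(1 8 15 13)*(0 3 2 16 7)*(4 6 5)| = |(0 3 2 16 7)(1 8 15 13)(4 6 5)| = 60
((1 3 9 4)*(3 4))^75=(1 4)(3 9)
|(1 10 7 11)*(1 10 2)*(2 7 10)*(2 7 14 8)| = |(1 14 8 2)(7 11)| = 4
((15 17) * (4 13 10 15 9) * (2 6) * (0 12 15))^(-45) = (0 17 13 12 9 10 15 4)(2 6)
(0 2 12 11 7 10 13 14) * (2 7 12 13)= (0 7 10 2 13 14)(11 12)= [7, 1, 13, 3, 4, 5, 6, 10, 8, 9, 2, 12, 11, 14, 0]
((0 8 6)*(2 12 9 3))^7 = ((0 8 6)(2 12 9 3))^7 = (0 8 6)(2 3 9 12)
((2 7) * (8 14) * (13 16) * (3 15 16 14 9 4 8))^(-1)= (2 7)(3 14 13 16 15)(4 9 8)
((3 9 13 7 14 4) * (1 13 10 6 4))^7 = ((1 13 7 14)(3 9 10 6 4))^7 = (1 14 7 13)(3 10 4 9 6)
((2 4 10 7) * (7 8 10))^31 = ((2 4 7)(8 10))^31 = (2 4 7)(8 10)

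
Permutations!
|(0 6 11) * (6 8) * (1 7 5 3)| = |(0 8 6 11)(1 7 5 3)| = 4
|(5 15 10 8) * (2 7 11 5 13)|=|(2 7 11 5 15 10 8 13)|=8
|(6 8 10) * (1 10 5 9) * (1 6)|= |(1 10)(5 9 6 8)|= 4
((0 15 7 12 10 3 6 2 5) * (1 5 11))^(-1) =((0 15 7 12 10 3 6 2 11 1 5))^(-1) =(0 5 1 11 2 6 3 10 12 7 15)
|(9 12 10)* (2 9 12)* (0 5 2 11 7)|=6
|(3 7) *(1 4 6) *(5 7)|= |(1 4 6)(3 5 7)|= 3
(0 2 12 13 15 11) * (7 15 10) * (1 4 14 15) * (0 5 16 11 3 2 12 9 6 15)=(0 12 13 10 7 1 4 14)(2 9 6 15 3)(5 16 11)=[12, 4, 9, 2, 14, 16, 15, 1, 8, 6, 7, 5, 13, 10, 0, 3, 11]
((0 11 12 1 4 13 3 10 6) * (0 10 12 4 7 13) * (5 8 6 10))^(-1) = ((0 11 4)(1 7 13 3 12)(5 8 6))^(-1) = (0 4 11)(1 12 3 13 7)(5 6 8)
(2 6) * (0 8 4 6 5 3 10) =(0 8 4 6 2 5 3 10) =[8, 1, 5, 10, 6, 3, 2, 7, 4, 9, 0]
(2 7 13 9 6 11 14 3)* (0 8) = [8, 1, 7, 2, 4, 5, 11, 13, 0, 6, 10, 14, 12, 9, 3] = (0 8)(2 7 13 9 6 11 14 3)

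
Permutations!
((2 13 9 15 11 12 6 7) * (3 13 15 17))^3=((2 15 11 12 6 7)(3 13 9 17))^3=(2 12)(3 17 9 13)(6 15)(7 11)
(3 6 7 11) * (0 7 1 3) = (0 7 11)(1 3 6) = [7, 3, 2, 6, 4, 5, 1, 11, 8, 9, 10, 0]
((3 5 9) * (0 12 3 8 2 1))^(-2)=(0 2 9 3)(1 8 5 12)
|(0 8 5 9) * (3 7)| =4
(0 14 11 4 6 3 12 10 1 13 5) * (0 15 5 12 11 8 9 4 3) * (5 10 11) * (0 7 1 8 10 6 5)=[14, 13, 2, 0, 5, 15, 7, 1, 9, 4, 8, 3, 11, 12, 10, 6]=(0 14 10 8 9 4 5 15 6 7 1 13 12 11 3)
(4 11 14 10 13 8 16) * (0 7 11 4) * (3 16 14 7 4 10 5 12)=(0 4 10 13 8 14 5 12 3 16)(7 11)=[4, 1, 2, 16, 10, 12, 6, 11, 14, 9, 13, 7, 3, 8, 5, 15, 0]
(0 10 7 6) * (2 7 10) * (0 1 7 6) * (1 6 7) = (10)(0 2 7) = [2, 1, 7, 3, 4, 5, 6, 0, 8, 9, 10]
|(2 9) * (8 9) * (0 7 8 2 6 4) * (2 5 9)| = |(0 7 8 2 5 9 6 4)| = 8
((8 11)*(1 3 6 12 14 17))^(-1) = ((1 3 6 12 14 17)(8 11))^(-1) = (1 17 14 12 6 3)(8 11)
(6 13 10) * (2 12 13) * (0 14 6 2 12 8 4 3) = (0 14 6 12 13 10 2 8 4 3) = [14, 1, 8, 0, 3, 5, 12, 7, 4, 9, 2, 11, 13, 10, 6]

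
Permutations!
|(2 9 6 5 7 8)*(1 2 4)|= |(1 2 9 6 5 7 8 4)|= 8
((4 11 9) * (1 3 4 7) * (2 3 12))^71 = (1 7 9 11 4 3 2 12)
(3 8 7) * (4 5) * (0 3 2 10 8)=(0 3)(2 10 8 7)(4 5)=[3, 1, 10, 0, 5, 4, 6, 2, 7, 9, 8]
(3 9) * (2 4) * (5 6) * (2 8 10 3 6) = (2 4 8 10 3 9 6 5) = [0, 1, 4, 9, 8, 2, 5, 7, 10, 6, 3]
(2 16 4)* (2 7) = (2 16 4 7) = [0, 1, 16, 3, 7, 5, 6, 2, 8, 9, 10, 11, 12, 13, 14, 15, 4]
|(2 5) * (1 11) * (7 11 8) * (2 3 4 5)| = 12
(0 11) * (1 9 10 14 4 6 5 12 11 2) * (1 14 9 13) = [2, 13, 14, 3, 6, 12, 5, 7, 8, 10, 9, 0, 11, 1, 4] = (0 2 14 4 6 5 12 11)(1 13)(9 10)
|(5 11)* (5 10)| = |(5 11 10)| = 3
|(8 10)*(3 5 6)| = 6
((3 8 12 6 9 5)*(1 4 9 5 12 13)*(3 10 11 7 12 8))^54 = (1 13 8 9 4)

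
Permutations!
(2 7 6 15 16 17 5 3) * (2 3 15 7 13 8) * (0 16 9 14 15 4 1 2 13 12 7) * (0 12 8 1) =(0 16 17 5 4)(1 2 8 13)(6 12 7)(9 14 15) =[16, 2, 8, 3, 0, 4, 12, 6, 13, 14, 10, 11, 7, 1, 15, 9, 17, 5]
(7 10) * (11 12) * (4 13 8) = (4 13 8)(7 10)(11 12) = [0, 1, 2, 3, 13, 5, 6, 10, 4, 9, 7, 12, 11, 8]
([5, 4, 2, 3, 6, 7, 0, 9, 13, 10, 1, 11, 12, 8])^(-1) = (0 6 4 1 10 9 7 5)(8 13)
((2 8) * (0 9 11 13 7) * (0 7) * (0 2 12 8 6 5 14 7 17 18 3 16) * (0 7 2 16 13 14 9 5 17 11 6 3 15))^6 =((0 5 9 6 17 18 15)(2 3 13 16 7 11 14)(8 12))^6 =(0 15 18 17 6 9 5)(2 14 11 7 16 13 3)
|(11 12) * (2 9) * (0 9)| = 6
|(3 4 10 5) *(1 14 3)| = 6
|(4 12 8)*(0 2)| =6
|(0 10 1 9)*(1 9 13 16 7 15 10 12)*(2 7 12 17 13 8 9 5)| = |(0 17 13 16 12 1 8 9)(2 7 15 10 5)| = 40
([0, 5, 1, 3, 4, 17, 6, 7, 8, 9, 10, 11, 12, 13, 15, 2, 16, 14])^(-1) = (1 2 15 14 17 5)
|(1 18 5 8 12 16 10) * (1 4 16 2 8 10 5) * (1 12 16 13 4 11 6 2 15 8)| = |(1 18 12 15 8 16 5 10 11 6 2)(4 13)| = 22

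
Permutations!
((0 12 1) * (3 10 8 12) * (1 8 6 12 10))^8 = ((0 3 1)(6 12 8 10))^8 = (12)(0 1 3)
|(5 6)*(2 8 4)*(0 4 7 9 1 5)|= |(0 4 2 8 7 9 1 5 6)|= 9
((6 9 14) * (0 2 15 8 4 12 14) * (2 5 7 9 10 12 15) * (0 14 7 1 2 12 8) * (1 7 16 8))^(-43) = (0 15 4 8 16 12 2 1 10 6 14 9 7 5)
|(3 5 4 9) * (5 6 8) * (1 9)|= 7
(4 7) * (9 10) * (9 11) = (4 7)(9 10 11) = [0, 1, 2, 3, 7, 5, 6, 4, 8, 10, 11, 9]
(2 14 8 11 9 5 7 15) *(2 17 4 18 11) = (2 14 8)(4 18 11 9 5 7 15 17) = [0, 1, 14, 3, 18, 7, 6, 15, 2, 5, 10, 9, 12, 13, 8, 17, 16, 4, 11]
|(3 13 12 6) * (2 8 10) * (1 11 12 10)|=|(1 11 12 6 3 13 10 2 8)|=9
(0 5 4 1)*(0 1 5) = (4 5) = [0, 1, 2, 3, 5, 4]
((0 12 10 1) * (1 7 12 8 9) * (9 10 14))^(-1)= (0 1 9 14 12 7 10 8)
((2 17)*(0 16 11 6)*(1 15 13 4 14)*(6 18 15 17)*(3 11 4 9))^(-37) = (0 14 2 16 1 6 4 17)(3 9 13 15 18 11)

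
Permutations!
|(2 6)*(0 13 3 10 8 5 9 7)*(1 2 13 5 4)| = 8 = |(0 5 9 7)(1 2 6 13 3 10 8 4)|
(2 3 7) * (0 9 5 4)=[9, 1, 3, 7, 0, 4, 6, 2, 8, 5]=(0 9 5 4)(2 3 7)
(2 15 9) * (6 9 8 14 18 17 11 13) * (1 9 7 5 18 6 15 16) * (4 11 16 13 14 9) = (1 4 11 14 6 7 5 18 17 16)(2 13 15 8 9) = [0, 4, 13, 3, 11, 18, 7, 5, 9, 2, 10, 14, 12, 15, 6, 8, 1, 16, 17]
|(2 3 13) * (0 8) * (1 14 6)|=6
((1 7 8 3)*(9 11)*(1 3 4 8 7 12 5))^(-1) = ((1 12 5)(4 8)(9 11))^(-1) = (1 5 12)(4 8)(9 11)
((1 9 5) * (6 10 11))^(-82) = ((1 9 5)(6 10 11))^(-82) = (1 5 9)(6 11 10)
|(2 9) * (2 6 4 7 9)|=4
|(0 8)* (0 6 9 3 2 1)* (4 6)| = |(0 8 4 6 9 3 2 1)| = 8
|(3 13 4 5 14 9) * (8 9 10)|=8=|(3 13 4 5 14 10 8 9)|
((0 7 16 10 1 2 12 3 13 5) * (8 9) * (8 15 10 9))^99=(0 9 1 3)(2 13 7 15)(5 16 10 12)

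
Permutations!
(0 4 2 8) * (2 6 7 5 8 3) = (0 4 6 7 5 8)(2 3) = [4, 1, 3, 2, 6, 8, 7, 5, 0]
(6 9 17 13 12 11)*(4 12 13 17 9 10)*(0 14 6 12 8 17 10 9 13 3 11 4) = (0 14 6 9 13 3 11 12 4 8 17 10) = [14, 1, 2, 11, 8, 5, 9, 7, 17, 13, 0, 12, 4, 3, 6, 15, 16, 10]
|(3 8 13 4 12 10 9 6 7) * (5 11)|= 18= |(3 8 13 4 12 10 9 6 7)(5 11)|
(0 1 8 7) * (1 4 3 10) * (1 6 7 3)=(0 4 1 8 3 10 6 7)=[4, 8, 2, 10, 1, 5, 7, 0, 3, 9, 6]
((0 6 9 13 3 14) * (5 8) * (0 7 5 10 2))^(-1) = ((0 6 9 13 3 14 7 5 8 10 2))^(-1) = (0 2 10 8 5 7 14 3 13 9 6)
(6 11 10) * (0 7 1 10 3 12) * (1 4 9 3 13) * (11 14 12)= [7, 10, 2, 11, 9, 5, 14, 4, 8, 3, 6, 13, 0, 1, 12]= (0 7 4 9 3 11 13 1 10 6 14 12)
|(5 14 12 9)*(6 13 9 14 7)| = |(5 7 6 13 9)(12 14)| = 10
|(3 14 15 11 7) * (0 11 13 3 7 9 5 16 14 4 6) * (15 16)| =18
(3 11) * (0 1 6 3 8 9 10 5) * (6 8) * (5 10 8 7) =[1, 7, 2, 11, 4, 0, 3, 5, 9, 8, 10, 6] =(0 1 7 5)(3 11 6)(8 9)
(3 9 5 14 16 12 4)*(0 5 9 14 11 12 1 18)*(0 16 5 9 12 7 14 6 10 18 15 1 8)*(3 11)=(0 9 12 4 11 7 14 5 3 6 10 18 16 8)(1 15)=[9, 15, 2, 6, 11, 3, 10, 14, 0, 12, 18, 7, 4, 13, 5, 1, 8, 17, 16]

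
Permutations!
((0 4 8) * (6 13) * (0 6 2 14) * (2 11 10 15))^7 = ((0 4 8 6 13 11 10 15 2 14))^7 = (0 15 13 4 2 11 8 14 10 6)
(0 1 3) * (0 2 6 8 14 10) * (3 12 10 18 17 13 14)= (0 1 12 10)(2 6 8 3)(13 14 18 17)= [1, 12, 6, 2, 4, 5, 8, 7, 3, 9, 0, 11, 10, 14, 18, 15, 16, 13, 17]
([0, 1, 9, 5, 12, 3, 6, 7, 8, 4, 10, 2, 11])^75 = [0, 1, 2, 5, 4, 3, 6, 7, 8, 9, 10, 11, 12]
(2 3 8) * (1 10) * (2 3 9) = (1 10)(2 9)(3 8) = [0, 10, 9, 8, 4, 5, 6, 7, 3, 2, 1]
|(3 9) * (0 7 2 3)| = 5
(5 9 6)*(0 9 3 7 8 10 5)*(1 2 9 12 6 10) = (0 12 6)(1 2 9 10 5 3 7 8) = [12, 2, 9, 7, 4, 3, 0, 8, 1, 10, 5, 11, 6]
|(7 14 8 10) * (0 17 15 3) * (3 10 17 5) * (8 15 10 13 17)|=6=|(0 5 3)(7 14 15 13 17 10)|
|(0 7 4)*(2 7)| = |(0 2 7 4)| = 4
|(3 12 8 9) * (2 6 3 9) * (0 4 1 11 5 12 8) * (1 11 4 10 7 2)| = 12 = |(0 10 7 2 6 3 8 1 4 11 5 12)|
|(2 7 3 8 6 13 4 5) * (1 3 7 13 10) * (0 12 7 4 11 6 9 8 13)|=|(0 12 7 4 5 2)(1 3 13 11 6 10)(8 9)|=6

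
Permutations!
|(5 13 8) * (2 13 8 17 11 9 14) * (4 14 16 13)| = |(2 4 14)(5 8)(9 16 13 17 11)| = 30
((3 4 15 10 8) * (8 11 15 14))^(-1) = ((3 4 14 8)(10 11 15))^(-1) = (3 8 14 4)(10 15 11)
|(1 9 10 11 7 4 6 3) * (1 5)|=9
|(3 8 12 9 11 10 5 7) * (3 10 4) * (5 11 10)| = 14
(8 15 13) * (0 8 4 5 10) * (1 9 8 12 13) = [12, 9, 2, 3, 5, 10, 6, 7, 15, 8, 0, 11, 13, 4, 14, 1] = (0 12 13 4 5 10)(1 9 8 15)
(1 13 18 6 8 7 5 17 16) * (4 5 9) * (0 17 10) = [17, 13, 2, 3, 5, 10, 8, 9, 7, 4, 0, 11, 12, 18, 14, 15, 1, 16, 6] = (0 17 16 1 13 18 6 8 7 9 4 5 10)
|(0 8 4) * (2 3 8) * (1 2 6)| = 7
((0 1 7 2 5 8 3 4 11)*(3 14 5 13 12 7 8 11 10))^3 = (0 14)(1 5)(2 7 12 13)(8 11)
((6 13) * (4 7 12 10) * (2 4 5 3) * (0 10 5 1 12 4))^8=(13)(0 10 1 12 5 3 2)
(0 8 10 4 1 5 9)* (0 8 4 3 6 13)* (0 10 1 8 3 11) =[4, 5, 2, 6, 8, 9, 13, 7, 1, 3, 11, 0, 12, 10] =(0 4 8 1 5 9 3 6 13 10 11)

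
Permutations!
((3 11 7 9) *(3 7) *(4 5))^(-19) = (3 11)(4 5)(7 9)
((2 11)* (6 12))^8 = ((2 11)(6 12))^8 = (12)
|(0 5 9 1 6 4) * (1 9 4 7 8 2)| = 15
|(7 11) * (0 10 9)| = |(0 10 9)(7 11)| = 6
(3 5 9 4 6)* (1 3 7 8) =(1 3 5 9 4 6 7 8) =[0, 3, 2, 5, 6, 9, 7, 8, 1, 4]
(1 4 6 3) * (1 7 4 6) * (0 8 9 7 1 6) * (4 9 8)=(0 4 6 3 1)(7 9)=[4, 0, 2, 1, 6, 5, 3, 9, 8, 7]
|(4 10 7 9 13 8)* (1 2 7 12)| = |(1 2 7 9 13 8 4 10 12)| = 9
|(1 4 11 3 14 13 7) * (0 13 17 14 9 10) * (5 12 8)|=18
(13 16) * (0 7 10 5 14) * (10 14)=(0 7 14)(5 10)(13 16)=[7, 1, 2, 3, 4, 10, 6, 14, 8, 9, 5, 11, 12, 16, 0, 15, 13]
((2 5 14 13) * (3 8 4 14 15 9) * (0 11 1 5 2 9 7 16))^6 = ((0 11 1 5 15 7 16)(3 8 4 14 13 9))^6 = (0 16 7 15 5 1 11)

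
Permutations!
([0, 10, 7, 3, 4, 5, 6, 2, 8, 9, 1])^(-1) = (1 10)(2 7)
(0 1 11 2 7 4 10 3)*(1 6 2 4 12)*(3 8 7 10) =(0 6 2 10 8 7 12 1 11 4 3) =[6, 11, 10, 0, 3, 5, 2, 12, 7, 9, 8, 4, 1]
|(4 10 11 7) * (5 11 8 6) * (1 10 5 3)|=|(1 10 8 6 3)(4 5 11 7)|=20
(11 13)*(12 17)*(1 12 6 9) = [0, 12, 2, 3, 4, 5, 9, 7, 8, 1, 10, 13, 17, 11, 14, 15, 16, 6] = (1 12 17 6 9)(11 13)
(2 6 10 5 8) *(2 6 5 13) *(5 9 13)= [0, 1, 9, 3, 4, 8, 10, 7, 6, 13, 5, 11, 12, 2]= (2 9 13)(5 8 6 10)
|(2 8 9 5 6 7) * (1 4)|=6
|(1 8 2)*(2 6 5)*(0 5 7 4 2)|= 6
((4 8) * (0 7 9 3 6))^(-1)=((0 7 9 3 6)(4 8))^(-1)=(0 6 3 9 7)(4 8)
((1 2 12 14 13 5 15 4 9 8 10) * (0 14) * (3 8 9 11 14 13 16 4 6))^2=(0 5 6 8 1 12 13 15 3 10 2)(4 14)(11 16)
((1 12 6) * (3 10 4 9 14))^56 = ((1 12 6)(3 10 4 9 14))^56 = (1 6 12)(3 10 4 9 14)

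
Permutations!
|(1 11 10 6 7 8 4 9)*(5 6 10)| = |(1 11 5 6 7 8 4 9)| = 8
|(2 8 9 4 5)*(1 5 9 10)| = 10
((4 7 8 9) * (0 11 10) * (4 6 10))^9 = (0 11 4 7 8 9 6 10)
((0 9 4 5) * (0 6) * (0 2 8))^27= ((0 9 4 5 6 2 8))^27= (0 8 2 6 5 4 9)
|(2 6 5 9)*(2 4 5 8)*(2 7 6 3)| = |(2 3)(4 5 9)(6 8 7)| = 6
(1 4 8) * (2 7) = (1 4 8)(2 7) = [0, 4, 7, 3, 8, 5, 6, 2, 1]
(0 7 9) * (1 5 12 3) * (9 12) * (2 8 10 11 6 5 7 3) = (0 3 1 7 12 2 8 10 11 6 5 9) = [3, 7, 8, 1, 4, 9, 5, 12, 10, 0, 11, 6, 2]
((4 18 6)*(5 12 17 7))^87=((4 18 6)(5 12 17 7))^87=(18)(5 7 17 12)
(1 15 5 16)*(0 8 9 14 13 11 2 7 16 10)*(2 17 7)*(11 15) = (0 8 9 14 13 15 5 10)(1 11 17 7 16) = [8, 11, 2, 3, 4, 10, 6, 16, 9, 14, 0, 17, 12, 15, 13, 5, 1, 7]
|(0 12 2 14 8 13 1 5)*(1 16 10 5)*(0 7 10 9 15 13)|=60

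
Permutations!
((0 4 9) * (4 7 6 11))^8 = ((0 7 6 11 4 9))^8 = (0 6 4)(7 11 9)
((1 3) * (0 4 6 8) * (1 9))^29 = ((0 4 6 8)(1 3 9))^29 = (0 4 6 8)(1 9 3)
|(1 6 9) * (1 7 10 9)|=6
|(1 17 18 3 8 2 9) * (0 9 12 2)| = |(0 9 1 17 18 3 8)(2 12)| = 14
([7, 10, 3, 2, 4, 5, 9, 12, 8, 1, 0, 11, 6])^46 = [9, 12, 2, 3, 4, 5, 0, 1, 8, 7, 6, 11, 10]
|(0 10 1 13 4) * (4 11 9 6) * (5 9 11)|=|(0 10 1 13 5 9 6 4)|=8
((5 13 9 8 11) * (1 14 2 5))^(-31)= ((1 14 2 5 13 9 8 11))^(-31)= (1 14 2 5 13 9 8 11)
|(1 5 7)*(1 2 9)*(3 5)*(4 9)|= 7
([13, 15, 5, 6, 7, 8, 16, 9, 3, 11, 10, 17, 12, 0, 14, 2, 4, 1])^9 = (0 13)(1 7 3 15 9 6 2 11 16 5 17 4 8)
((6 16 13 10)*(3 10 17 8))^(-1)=(3 8 17 13 16 6 10)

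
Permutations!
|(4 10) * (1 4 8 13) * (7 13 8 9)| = |(1 4 10 9 7 13)| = 6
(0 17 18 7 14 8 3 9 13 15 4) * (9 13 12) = (0 17 18 7 14 8 3 13 15 4)(9 12) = [17, 1, 2, 13, 0, 5, 6, 14, 3, 12, 10, 11, 9, 15, 8, 4, 16, 18, 7]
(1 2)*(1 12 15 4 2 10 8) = (1 10 8)(2 12 15 4) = [0, 10, 12, 3, 2, 5, 6, 7, 1, 9, 8, 11, 15, 13, 14, 4]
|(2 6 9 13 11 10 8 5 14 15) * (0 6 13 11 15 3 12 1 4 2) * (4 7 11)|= 63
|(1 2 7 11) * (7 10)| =|(1 2 10 7 11)| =5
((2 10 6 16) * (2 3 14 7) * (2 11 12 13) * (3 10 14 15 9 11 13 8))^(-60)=((2 14 7 13)(3 15 9 11 12 8)(6 16 10))^(-60)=(16)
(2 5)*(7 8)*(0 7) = (0 7 8)(2 5) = [7, 1, 5, 3, 4, 2, 6, 8, 0]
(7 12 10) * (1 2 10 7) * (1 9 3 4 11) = (1 2 10 9 3 4 11)(7 12) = [0, 2, 10, 4, 11, 5, 6, 12, 8, 3, 9, 1, 7]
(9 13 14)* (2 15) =(2 15)(9 13 14) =[0, 1, 15, 3, 4, 5, 6, 7, 8, 13, 10, 11, 12, 14, 9, 2]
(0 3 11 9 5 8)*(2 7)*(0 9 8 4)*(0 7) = (0 3 11 8 9 5 4 7 2) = [3, 1, 0, 11, 7, 4, 6, 2, 9, 5, 10, 8]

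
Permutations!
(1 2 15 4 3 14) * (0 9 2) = [9, 0, 15, 14, 3, 5, 6, 7, 8, 2, 10, 11, 12, 13, 1, 4] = (0 9 2 15 4 3 14 1)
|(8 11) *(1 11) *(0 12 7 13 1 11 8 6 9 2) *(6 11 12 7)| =9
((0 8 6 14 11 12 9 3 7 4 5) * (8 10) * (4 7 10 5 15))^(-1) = (0 5)(3 9 12 11 14 6 8 10)(4 15)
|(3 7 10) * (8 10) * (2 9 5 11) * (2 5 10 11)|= 8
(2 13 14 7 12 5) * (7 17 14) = [0, 1, 13, 3, 4, 2, 6, 12, 8, 9, 10, 11, 5, 7, 17, 15, 16, 14] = (2 13 7 12 5)(14 17)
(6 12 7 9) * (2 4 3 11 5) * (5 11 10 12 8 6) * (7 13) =(2 4 3 10 12 13 7 9 5)(6 8) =[0, 1, 4, 10, 3, 2, 8, 9, 6, 5, 12, 11, 13, 7]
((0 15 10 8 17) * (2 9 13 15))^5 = ((0 2 9 13 15 10 8 17))^5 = (0 10 9 17 15 2 8 13)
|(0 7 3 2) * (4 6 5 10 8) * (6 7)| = 9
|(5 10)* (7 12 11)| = 6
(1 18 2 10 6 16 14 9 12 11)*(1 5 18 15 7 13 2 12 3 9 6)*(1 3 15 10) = (1 10 3 9 15 7 13 2)(5 18 12 11)(6 16 14) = [0, 10, 1, 9, 4, 18, 16, 13, 8, 15, 3, 5, 11, 2, 6, 7, 14, 17, 12]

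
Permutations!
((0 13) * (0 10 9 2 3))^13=((0 13 10 9 2 3))^13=(0 13 10 9 2 3)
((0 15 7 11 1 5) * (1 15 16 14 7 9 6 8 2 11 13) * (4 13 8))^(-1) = ((0 16 14 7 8 2 11 15 9 6 4 13 1 5))^(-1) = (0 5 1 13 4 6 9 15 11 2 8 7 14 16)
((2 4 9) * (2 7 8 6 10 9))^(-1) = (2 4)(6 8 7 9 10)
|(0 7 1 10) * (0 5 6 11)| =7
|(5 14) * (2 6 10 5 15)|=|(2 6 10 5 14 15)|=6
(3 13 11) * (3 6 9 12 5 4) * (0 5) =(0 5 4 3 13 11 6 9 12) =[5, 1, 2, 13, 3, 4, 9, 7, 8, 12, 10, 6, 0, 11]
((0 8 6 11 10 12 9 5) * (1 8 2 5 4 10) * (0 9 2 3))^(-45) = ((0 3)(1 8 6 11)(2 5 9 4 10 12))^(-45) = (0 3)(1 11 6 8)(2 4)(5 10)(9 12)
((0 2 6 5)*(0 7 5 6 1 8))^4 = (8)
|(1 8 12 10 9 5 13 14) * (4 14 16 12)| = 12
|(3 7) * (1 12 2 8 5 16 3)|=8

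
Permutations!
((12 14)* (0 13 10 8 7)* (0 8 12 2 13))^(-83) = ((2 13 10 12 14)(7 8))^(-83) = (2 10 14 13 12)(7 8)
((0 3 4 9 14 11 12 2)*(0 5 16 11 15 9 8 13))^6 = ((0 3 4 8 13)(2 5 16 11 12)(9 14 15))^6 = (0 3 4 8 13)(2 5 16 11 12)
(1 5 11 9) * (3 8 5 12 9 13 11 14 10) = (1 12 9)(3 8 5 14 10)(11 13) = [0, 12, 2, 8, 4, 14, 6, 7, 5, 1, 3, 13, 9, 11, 10]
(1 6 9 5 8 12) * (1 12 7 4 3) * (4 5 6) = [0, 4, 2, 1, 3, 8, 9, 5, 7, 6, 10, 11, 12] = (12)(1 4 3)(5 8 7)(6 9)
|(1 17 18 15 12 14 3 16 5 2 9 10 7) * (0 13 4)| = |(0 13 4)(1 17 18 15 12 14 3 16 5 2 9 10 7)| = 39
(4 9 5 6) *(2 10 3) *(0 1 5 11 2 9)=(0 1 5 6 4)(2 10 3 9 11)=[1, 5, 10, 9, 0, 6, 4, 7, 8, 11, 3, 2]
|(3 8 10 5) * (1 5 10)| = 4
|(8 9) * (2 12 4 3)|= |(2 12 4 3)(8 9)|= 4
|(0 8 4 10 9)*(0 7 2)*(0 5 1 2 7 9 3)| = |(0 8 4 10 3)(1 2 5)| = 15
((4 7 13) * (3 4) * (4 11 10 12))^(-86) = ((3 11 10 12 4 7 13))^(-86) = (3 7 12 11 13 4 10)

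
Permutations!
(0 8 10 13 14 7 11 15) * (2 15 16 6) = (0 8 10 13 14 7 11 16 6 2 15) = [8, 1, 15, 3, 4, 5, 2, 11, 10, 9, 13, 16, 12, 14, 7, 0, 6]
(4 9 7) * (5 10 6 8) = (4 9 7)(5 10 6 8) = [0, 1, 2, 3, 9, 10, 8, 4, 5, 7, 6]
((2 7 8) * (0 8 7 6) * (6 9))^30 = (9)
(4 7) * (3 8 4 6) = (3 8 4 7 6) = [0, 1, 2, 8, 7, 5, 3, 6, 4]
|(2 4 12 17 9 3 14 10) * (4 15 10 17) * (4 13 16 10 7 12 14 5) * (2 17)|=|(2 15 7 12 13 16 10 17 9 3 5 4 14)|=13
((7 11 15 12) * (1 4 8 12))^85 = ((1 4 8 12 7 11 15))^85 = (1 4 8 12 7 11 15)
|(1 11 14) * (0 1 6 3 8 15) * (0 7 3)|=20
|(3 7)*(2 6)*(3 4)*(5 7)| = 4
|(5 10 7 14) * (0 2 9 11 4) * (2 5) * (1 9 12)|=|(0 5 10 7 14 2 12 1 9 11 4)|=11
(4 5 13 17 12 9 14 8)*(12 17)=(17)(4 5 13 12 9 14 8)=[0, 1, 2, 3, 5, 13, 6, 7, 4, 14, 10, 11, 9, 12, 8, 15, 16, 17]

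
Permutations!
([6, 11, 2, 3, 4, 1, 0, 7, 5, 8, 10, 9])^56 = [0, 11, 2, 3, 4, 1, 6, 7, 5, 8, 10, 9]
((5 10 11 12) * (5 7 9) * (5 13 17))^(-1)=((5 10 11 12 7 9 13 17))^(-1)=(5 17 13 9 7 12 11 10)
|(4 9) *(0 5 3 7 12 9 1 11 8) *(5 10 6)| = 12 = |(0 10 6 5 3 7 12 9 4 1 11 8)|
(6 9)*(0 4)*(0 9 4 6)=[6, 1, 2, 3, 9, 5, 4, 7, 8, 0]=(0 6 4 9)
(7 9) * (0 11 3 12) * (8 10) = (0 11 3 12)(7 9)(8 10) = [11, 1, 2, 12, 4, 5, 6, 9, 10, 7, 8, 3, 0]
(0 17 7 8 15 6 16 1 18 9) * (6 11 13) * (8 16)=(0 17 7 16 1 18 9)(6 8 15 11 13)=[17, 18, 2, 3, 4, 5, 8, 16, 15, 0, 10, 13, 12, 6, 14, 11, 1, 7, 9]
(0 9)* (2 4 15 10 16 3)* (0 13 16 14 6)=[9, 1, 4, 2, 15, 5, 0, 7, 8, 13, 14, 11, 12, 16, 6, 10, 3]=(0 9 13 16 3 2 4 15 10 14 6)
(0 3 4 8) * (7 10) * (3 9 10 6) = (0 9 10 7 6 3 4 8) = [9, 1, 2, 4, 8, 5, 3, 6, 0, 10, 7]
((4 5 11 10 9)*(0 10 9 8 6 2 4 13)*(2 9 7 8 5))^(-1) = ((0 10 5 11 7 8 6 9 13)(2 4))^(-1) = (0 13 9 6 8 7 11 5 10)(2 4)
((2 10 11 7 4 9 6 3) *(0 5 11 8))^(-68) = (0 10 3 9 7 5 8 2 6 4 11)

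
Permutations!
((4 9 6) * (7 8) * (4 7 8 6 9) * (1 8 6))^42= (9)(1 6)(7 8)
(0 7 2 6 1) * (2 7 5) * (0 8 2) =(0 5)(1 8 2 6) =[5, 8, 6, 3, 4, 0, 1, 7, 2]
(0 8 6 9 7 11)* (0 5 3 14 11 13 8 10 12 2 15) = [10, 1, 15, 14, 4, 3, 9, 13, 6, 7, 12, 5, 2, 8, 11, 0] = (0 10 12 2 15)(3 14 11 5)(6 9 7 13 8)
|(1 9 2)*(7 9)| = |(1 7 9 2)| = 4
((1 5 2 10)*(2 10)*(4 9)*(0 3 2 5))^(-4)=((0 3 2 5 10 1)(4 9))^(-4)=(0 2 10)(1 3 5)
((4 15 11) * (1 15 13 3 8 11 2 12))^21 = (1 15 2 12)(3 8 11 4 13) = ((1 15 2 12)(3 8 11 4 13))^21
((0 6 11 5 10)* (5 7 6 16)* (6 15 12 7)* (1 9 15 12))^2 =((0 16 5 10)(1 9 15)(6 11)(7 12))^2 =(0 5)(1 15 9)(10 16)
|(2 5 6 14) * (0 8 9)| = |(0 8 9)(2 5 6 14)| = 12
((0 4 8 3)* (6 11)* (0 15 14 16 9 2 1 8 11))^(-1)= ((0 4 11 6)(1 8 3 15 14 16 9 2))^(-1)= (0 6 11 4)(1 2 9 16 14 15 3 8)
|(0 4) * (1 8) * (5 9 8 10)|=10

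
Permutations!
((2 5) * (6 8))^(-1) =((2 5)(6 8))^(-1) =(2 5)(6 8)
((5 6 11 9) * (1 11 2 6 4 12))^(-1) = (1 12 4 5 9 11)(2 6)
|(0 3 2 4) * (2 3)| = 3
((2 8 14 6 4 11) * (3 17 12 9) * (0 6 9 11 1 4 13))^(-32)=((0 6 13)(1 4)(2 8 14 9 3 17 12 11))^(-32)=(17)(0 6 13)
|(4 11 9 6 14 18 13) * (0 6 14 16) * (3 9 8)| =24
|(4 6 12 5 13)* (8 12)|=|(4 6 8 12 5 13)|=6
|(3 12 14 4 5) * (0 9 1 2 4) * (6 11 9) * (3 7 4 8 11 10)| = |(0 6 10 3 12 14)(1 2 8 11 9)(4 5 7)| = 30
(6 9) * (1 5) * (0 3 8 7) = (0 3 8 7)(1 5)(6 9) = [3, 5, 2, 8, 4, 1, 9, 0, 7, 6]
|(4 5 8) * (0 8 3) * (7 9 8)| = 7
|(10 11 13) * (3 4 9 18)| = 12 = |(3 4 9 18)(10 11 13)|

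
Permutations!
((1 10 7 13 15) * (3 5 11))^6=(1 10 7 13 15)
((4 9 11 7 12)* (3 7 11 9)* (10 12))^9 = ((3 7 10 12 4))^9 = (3 4 12 10 7)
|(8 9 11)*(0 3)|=|(0 3)(8 9 11)|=6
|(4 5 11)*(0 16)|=6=|(0 16)(4 5 11)|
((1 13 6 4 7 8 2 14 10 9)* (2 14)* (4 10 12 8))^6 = ((1 13 6 10 9)(4 7)(8 14 12))^6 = (14)(1 13 6 10 9)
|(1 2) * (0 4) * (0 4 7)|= |(0 7)(1 2)|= 2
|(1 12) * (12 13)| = 3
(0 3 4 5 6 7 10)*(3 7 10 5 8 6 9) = (0 7 5 9 3 4 8 6 10) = [7, 1, 2, 4, 8, 9, 10, 5, 6, 3, 0]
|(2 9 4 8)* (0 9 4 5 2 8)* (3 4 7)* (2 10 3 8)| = 6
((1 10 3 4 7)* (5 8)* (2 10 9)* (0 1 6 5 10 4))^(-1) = (0 3 10 8 5 6 7 4 2 9 1)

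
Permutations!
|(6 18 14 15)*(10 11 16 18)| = 7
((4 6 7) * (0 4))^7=(0 7 6 4)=((0 4 6 7))^7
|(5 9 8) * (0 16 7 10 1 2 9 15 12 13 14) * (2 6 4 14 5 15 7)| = 15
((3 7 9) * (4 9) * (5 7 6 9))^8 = (3 9 6)(4 7 5)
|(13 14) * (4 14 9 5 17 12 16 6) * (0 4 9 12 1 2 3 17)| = |(0 4 14 13 12 16 6 9 5)(1 2 3 17)| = 36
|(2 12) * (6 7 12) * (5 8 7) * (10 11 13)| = 6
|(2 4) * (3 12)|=2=|(2 4)(3 12)|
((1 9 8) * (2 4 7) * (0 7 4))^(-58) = (0 2 7)(1 8 9)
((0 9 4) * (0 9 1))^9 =((0 1)(4 9))^9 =(0 1)(4 9)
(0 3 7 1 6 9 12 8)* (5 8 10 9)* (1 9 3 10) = (0 10 3 7 9 12 1 6 5 8) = [10, 6, 2, 7, 4, 8, 5, 9, 0, 12, 3, 11, 1]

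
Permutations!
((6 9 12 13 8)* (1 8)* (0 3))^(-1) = ((0 3)(1 8 6 9 12 13))^(-1) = (0 3)(1 13 12 9 6 8)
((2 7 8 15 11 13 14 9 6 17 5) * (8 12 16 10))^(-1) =(2 5 17 6 9 14 13 11 15 8 10 16 12 7)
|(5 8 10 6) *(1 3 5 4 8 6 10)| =6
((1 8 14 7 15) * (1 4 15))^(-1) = (1 7 14 8)(4 15)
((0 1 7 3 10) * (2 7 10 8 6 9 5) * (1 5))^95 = ((0 5 2 7 3 8 6 9 1 10))^95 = (0 8)(1 7)(2 9)(3 10)(5 6)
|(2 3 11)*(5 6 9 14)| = 12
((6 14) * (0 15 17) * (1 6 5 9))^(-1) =((0 15 17)(1 6 14 5 9))^(-1) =(0 17 15)(1 9 5 14 6)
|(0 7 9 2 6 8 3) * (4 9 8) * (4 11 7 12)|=|(0 12 4 9 2 6 11 7 8 3)|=10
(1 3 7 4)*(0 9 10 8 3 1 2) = [9, 1, 0, 7, 2, 5, 6, 4, 3, 10, 8] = (0 9 10 8 3 7 4 2)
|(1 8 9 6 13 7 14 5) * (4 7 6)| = |(1 8 9 4 7 14 5)(6 13)| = 14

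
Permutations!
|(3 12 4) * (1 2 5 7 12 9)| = |(1 2 5 7 12 4 3 9)| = 8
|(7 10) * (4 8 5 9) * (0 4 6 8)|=|(0 4)(5 9 6 8)(7 10)|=4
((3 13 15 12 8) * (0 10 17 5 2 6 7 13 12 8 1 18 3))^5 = (0 6)(1 18 3 12)(2 8)(5 15)(7 10)(13 17)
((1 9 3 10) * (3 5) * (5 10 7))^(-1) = ((1 9 10)(3 7 5))^(-1) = (1 10 9)(3 5 7)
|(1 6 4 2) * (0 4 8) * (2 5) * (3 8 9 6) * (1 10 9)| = |(0 4 5 2 10 9 6 1 3 8)| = 10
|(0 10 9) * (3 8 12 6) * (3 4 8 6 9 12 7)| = |(0 10 12 9)(3 6 4 8 7)| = 20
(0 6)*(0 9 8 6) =(6 9 8) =[0, 1, 2, 3, 4, 5, 9, 7, 6, 8]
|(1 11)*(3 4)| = 2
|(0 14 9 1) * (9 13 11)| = |(0 14 13 11 9 1)| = 6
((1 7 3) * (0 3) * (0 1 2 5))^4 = ((0 3 2 5)(1 7))^4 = (7)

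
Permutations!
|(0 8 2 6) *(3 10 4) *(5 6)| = |(0 8 2 5 6)(3 10 4)| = 15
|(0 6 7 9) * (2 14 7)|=|(0 6 2 14 7 9)|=6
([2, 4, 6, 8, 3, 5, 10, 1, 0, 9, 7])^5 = [1, 2, 4, 10, 6, 5, 3, 0, 7, 9, 8]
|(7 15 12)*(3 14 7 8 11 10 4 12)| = 20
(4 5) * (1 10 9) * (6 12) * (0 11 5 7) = (0 11 5 4 7)(1 10 9)(6 12) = [11, 10, 2, 3, 7, 4, 12, 0, 8, 1, 9, 5, 6]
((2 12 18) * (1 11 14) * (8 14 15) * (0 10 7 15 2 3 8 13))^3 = ((0 10 7 15 13)(1 11 2 12 18 3 8 14))^3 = (0 15 10 13 7)(1 12 8 11 18 14 2 3)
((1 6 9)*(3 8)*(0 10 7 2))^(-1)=(0 2 7 10)(1 9 6)(3 8)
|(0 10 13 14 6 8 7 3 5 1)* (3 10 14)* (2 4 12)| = 30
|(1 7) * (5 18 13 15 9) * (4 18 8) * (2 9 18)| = |(1 7)(2 9 5 8 4)(13 15 18)| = 30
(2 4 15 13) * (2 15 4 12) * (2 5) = (2 12 5)(13 15) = [0, 1, 12, 3, 4, 2, 6, 7, 8, 9, 10, 11, 5, 15, 14, 13]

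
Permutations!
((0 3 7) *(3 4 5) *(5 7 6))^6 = (7)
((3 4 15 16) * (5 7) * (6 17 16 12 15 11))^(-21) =((3 4 11 6 17 16)(5 7)(12 15))^(-21) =(3 6)(4 17)(5 7)(11 16)(12 15)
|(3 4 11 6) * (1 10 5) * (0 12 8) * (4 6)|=|(0 12 8)(1 10 5)(3 6)(4 11)|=6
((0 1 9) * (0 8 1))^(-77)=(1 9 8)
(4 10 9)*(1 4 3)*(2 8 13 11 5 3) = (1 4 10 9 2 8 13 11 5 3) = [0, 4, 8, 1, 10, 3, 6, 7, 13, 2, 9, 5, 12, 11]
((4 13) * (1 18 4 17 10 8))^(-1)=((1 18 4 13 17 10 8))^(-1)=(1 8 10 17 13 4 18)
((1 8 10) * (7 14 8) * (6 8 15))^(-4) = ((1 7 14 15 6 8 10))^(-4) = (1 15 10 14 8 7 6)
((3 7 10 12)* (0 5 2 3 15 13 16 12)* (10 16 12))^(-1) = (0 10 16 7 3 2 5)(12 13 15)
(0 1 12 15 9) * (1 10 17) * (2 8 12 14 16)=(0 10 17 1 14 16 2 8 12 15 9)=[10, 14, 8, 3, 4, 5, 6, 7, 12, 0, 17, 11, 15, 13, 16, 9, 2, 1]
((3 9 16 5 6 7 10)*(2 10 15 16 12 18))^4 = (2 12 3)(5 16 15 7 6)(9 10 18)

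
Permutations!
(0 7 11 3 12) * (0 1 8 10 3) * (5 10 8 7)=[5, 7, 2, 12, 4, 10, 6, 11, 8, 9, 3, 0, 1]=(0 5 10 3 12 1 7 11)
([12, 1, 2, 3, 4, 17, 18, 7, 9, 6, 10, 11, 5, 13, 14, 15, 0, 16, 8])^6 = (0 12 5 17 16)(6 8)(9 18)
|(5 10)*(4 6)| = |(4 6)(5 10)| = 2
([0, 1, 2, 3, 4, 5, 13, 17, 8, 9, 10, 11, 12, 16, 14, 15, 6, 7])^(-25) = (6 16 13)(7 17)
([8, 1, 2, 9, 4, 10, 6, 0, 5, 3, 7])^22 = (0 5 7 8 10)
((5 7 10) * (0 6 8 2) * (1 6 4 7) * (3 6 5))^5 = (0 6 7 2 3 4 8 10)(1 5)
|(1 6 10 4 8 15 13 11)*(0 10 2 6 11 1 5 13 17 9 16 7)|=|(0 10 4 8 15 17 9 16 7)(1 11 5 13)(2 6)|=36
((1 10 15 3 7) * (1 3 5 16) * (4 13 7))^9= ((1 10 15 5 16)(3 4 13 7))^9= (1 16 5 15 10)(3 4 13 7)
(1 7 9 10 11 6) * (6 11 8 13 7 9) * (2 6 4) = (1 9 10 8 13 7 4 2 6) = [0, 9, 6, 3, 2, 5, 1, 4, 13, 10, 8, 11, 12, 7]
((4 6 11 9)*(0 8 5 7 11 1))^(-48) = (0 4 7)(1 9 5)(6 11 8)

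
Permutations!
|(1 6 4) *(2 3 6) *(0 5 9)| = |(0 5 9)(1 2 3 6 4)| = 15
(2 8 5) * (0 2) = [2, 1, 8, 3, 4, 0, 6, 7, 5] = (0 2 8 5)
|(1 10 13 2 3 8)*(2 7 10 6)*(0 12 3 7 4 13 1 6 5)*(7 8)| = |(0 12 3 7 10 1 5)(2 8 6)(4 13)| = 42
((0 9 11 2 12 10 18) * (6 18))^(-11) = (0 10 11 18 12 9 6 2)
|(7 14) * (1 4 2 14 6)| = 6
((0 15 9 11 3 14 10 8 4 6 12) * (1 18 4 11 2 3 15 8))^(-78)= (0 3 6 9 18 11 10)(1 8 14 12 2 4 15)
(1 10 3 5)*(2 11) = (1 10 3 5)(2 11) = [0, 10, 11, 5, 4, 1, 6, 7, 8, 9, 3, 2]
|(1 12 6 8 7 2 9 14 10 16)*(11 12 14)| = |(1 14 10 16)(2 9 11 12 6 8 7)| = 28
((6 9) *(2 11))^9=(2 11)(6 9)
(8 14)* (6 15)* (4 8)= (4 8 14)(6 15)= [0, 1, 2, 3, 8, 5, 15, 7, 14, 9, 10, 11, 12, 13, 4, 6]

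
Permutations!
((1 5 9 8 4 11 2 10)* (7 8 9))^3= (1 8 2 5 4 10 7 11)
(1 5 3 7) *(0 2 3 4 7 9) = [2, 5, 3, 9, 7, 4, 6, 1, 8, 0] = (0 2 3 9)(1 5 4 7)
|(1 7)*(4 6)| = 2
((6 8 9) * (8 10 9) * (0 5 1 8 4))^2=(0 1 4 5 8)(6 9 10)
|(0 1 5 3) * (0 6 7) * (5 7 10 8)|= 15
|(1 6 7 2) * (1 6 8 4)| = 3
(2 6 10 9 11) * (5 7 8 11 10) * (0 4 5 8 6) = [4, 1, 0, 3, 5, 7, 8, 6, 11, 10, 9, 2] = (0 4 5 7 6 8 11 2)(9 10)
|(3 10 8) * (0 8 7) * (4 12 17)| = |(0 8 3 10 7)(4 12 17)| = 15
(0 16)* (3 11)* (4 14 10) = (0 16)(3 11)(4 14 10) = [16, 1, 2, 11, 14, 5, 6, 7, 8, 9, 4, 3, 12, 13, 10, 15, 0]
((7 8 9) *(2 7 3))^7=(2 8 3 7 9)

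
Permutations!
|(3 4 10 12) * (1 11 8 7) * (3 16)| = 20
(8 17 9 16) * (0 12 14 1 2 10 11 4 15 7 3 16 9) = (0 12 14 1 2 10 11 4 15 7 3 16 8 17) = [12, 2, 10, 16, 15, 5, 6, 3, 17, 9, 11, 4, 14, 13, 1, 7, 8, 0]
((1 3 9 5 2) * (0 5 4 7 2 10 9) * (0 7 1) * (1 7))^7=((0 5 10 9 4 7 2)(1 3))^7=(10)(1 3)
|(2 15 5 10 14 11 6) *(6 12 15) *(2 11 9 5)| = |(2 6 11 12 15)(5 10 14 9)| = 20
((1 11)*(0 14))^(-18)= ((0 14)(1 11))^(-18)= (14)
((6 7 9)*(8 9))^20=((6 7 8 9))^20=(9)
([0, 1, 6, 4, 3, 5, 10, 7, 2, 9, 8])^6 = [0, 1, 10, 3, 4, 5, 8, 7, 6, 9, 2]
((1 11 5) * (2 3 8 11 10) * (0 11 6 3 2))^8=(0 1 11 10 5)(3 6 8)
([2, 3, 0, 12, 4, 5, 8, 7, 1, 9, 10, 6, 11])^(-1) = (0 2)(1 8 6 11 12 3)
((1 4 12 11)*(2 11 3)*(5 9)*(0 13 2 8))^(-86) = ((0 13 2 11 1 4 12 3 8)(5 9))^(-86) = (0 1 8 11 3 2 12 13 4)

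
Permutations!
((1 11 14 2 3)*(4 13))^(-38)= (1 14 3 11 2)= ((1 11 14 2 3)(4 13))^(-38)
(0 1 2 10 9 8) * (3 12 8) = [1, 2, 10, 12, 4, 5, 6, 7, 0, 3, 9, 11, 8] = (0 1 2 10 9 3 12 8)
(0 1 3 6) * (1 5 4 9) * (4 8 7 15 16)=(0 5 8 7 15 16 4 9 1 3 6)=[5, 3, 2, 6, 9, 8, 0, 15, 7, 1, 10, 11, 12, 13, 14, 16, 4]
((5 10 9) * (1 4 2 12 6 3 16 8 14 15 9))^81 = ((1 4 2 12 6 3 16 8 14 15 9 5 10))^81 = (1 12 16 15 10 2 3 14 5 4 6 8 9)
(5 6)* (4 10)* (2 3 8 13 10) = (2 3 8 13 10 4)(5 6) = [0, 1, 3, 8, 2, 6, 5, 7, 13, 9, 4, 11, 12, 10]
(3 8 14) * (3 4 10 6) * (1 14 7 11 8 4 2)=(1 14 2)(3 4 10 6)(7 11 8)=[0, 14, 1, 4, 10, 5, 3, 11, 7, 9, 6, 8, 12, 13, 2]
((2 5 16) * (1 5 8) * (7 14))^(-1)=(1 8 2 16 5)(7 14)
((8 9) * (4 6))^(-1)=((4 6)(8 9))^(-1)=(4 6)(8 9)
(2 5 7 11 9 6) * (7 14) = [0, 1, 5, 3, 4, 14, 2, 11, 8, 6, 10, 9, 12, 13, 7] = (2 5 14 7 11 9 6)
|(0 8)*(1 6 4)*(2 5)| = |(0 8)(1 6 4)(2 5)| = 6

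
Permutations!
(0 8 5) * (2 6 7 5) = (0 8 2 6 7 5) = [8, 1, 6, 3, 4, 0, 7, 5, 2]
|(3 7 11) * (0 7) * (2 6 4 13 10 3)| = 9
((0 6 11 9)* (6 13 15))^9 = ((0 13 15 6 11 9))^9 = (0 6)(9 15)(11 13)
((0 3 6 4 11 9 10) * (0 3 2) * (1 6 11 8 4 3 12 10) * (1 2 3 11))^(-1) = ((0 3 1 6 11 9 2)(4 8)(10 12))^(-1) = (0 2 9 11 6 1 3)(4 8)(10 12)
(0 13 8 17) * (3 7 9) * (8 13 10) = (0 10 8 17)(3 7 9) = [10, 1, 2, 7, 4, 5, 6, 9, 17, 3, 8, 11, 12, 13, 14, 15, 16, 0]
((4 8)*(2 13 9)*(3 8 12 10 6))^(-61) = (2 9 13)(3 6 10 12 4 8)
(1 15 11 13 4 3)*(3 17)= (1 15 11 13 4 17 3)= [0, 15, 2, 1, 17, 5, 6, 7, 8, 9, 10, 13, 12, 4, 14, 11, 16, 3]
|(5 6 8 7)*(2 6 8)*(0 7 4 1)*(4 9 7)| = 12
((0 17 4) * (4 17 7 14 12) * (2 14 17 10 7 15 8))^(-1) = (0 4 12 14 2 8 15)(7 10 17)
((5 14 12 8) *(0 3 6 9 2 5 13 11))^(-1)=(0 11 13 8 12 14 5 2 9 6 3)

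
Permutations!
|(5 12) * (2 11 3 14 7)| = |(2 11 3 14 7)(5 12)| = 10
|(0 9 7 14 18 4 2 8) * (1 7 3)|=10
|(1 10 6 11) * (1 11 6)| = |(11)(1 10)| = 2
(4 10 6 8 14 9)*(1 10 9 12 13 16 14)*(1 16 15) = [0, 10, 2, 3, 9, 5, 8, 7, 16, 4, 6, 11, 13, 15, 12, 1, 14] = (1 10 6 8 16 14 12 13 15)(4 9)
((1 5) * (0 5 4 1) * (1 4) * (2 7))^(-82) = (7) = ((0 5)(2 7))^(-82)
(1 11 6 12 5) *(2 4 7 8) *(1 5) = (1 11 6 12)(2 4 7 8) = [0, 11, 4, 3, 7, 5, 12, 8, 2, 9, 10, 6, 1]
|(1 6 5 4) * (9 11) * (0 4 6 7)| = 4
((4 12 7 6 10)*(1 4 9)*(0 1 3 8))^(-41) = (0 8 3 9 10 6 7 12 4 1)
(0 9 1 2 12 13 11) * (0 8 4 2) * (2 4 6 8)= [9, 0, 12, 3, 4, 5, 8, 7, 6, 1, 10, 2, 13, 11]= (0 9 1)(2 12 13 11)(6 8)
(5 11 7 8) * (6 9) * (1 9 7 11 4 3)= [0, 9, 2, 1, 3, 4, 7, 8, 5, 6, 10, 11]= (11)(1 9 6 7 8 5 4 3)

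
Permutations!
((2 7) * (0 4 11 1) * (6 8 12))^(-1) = ((0 4 11 1)(2 7)(6 8 12))^(-1) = (0 1 11 4)(2 7)(6 12 8)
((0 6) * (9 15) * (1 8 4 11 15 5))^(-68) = (1 4 15 5 8 11 9)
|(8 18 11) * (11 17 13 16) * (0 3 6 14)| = 12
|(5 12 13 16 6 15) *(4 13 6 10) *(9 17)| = 4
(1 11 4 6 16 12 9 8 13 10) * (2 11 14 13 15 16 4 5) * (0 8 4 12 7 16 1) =(0 8 15 1 14 13 10)(2 11 5)(4 6 12 9)(7 16) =[8, 14, 11, 3, 6, 2, 12, 16, 15, 4, 0, 5, 9, 10, 13, 1, 7]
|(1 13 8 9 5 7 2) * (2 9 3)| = 15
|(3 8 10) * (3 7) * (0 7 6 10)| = 4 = |(0 7 3 8)(6 10)|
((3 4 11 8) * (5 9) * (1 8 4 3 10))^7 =(1 8 10)(4 11)(5 9) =((1 8 10)(4 11)(5 9))^7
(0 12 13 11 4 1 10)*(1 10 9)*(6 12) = (0 6 12 13 11 4 10)(1 9) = [6, 9, 2, 3, 10, 5, 12, 7, 8, 1, 0, 4, 13, 11]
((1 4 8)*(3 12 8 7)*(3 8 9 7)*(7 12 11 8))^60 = (12) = ((1 4 3 11 8)(9 12))^60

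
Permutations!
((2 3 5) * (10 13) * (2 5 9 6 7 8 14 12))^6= (2 14 7 9)(3 12 8 6)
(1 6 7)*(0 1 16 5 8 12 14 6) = (0 1)(5 8 12 14 6 7 16) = [1, 0, 2, 3, 4, 8, 7, 16, 12, 9, 10, 11, 14, 13, 6, 15, 5]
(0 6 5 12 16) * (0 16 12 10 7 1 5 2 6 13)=(16)(0 13)(1 5 10 7)(2 6)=[13, 5, 6, 3, 4, 10, 2, 1, 8, 9, 7, 11, 12, 0, 14, 15, 16]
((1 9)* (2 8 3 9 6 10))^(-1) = ((1 6 10 2 8 3 9))^(-1) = (1 9 3 8 2 10 6)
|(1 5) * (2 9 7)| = 6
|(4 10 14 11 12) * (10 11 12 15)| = 6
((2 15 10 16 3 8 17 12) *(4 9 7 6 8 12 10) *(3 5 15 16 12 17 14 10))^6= ((2 16 5 15 4 9 7 6 8 14 10 12)(3 17))^6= (17)(2 7)(4 10)(5 8)(6 16)(9 12)(14 15)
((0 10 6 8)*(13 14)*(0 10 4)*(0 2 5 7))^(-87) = ((0 4 2 5 7)(6 8 10)(13 14))^(-87) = (0 5 4 7 2)(13 14)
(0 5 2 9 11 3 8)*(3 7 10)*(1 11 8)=(0 5 2 9 8)(1 11 7 10 3)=[5, 11, 9, 1, 4, 2, 6, 10, 0, 8, 3, 7]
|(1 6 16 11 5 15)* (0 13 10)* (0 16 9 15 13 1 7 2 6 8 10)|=|(0 1 8 10 16 11 5 13)(2 6 9 15 7)|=40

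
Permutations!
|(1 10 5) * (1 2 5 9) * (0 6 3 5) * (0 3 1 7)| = 6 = |(0 6 1 10 9 7)(2 3 5)|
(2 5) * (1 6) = (1 6)(2 5) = [0, 6, 5, 3, 4, 2, 1]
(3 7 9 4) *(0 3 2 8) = [3, 1, 8, 7, 2, 5, 6, 9, 0, 4] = (0 3 7 9 4 2 8)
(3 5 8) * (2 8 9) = [0, 1, 8, 5, 4, 9, 6, 7, 3, 2] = (2 8 3 5 9)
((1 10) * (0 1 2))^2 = (0 10)(1 2)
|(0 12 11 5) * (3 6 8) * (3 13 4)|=20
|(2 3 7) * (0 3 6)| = |(0 3 7 2 6)| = 5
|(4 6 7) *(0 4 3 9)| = |(0 4 6 7 3 9)| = 6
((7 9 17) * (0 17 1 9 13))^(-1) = ((0 17 7 13)(1 9))^(-1) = (0 13 7 17)(1 9)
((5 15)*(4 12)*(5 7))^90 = (15)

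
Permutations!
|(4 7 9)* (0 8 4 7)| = |(0 8 4)(7 9)| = 6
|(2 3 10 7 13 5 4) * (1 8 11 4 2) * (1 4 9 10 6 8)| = |(2 3 6 8 11 9 10 7 13 5)| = 10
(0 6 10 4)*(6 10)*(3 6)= (0 10 4)(3 6)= [10, 1, 2, 6, 0, 5, 3, 7, 8, 9, 4]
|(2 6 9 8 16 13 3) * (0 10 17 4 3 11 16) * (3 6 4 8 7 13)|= 36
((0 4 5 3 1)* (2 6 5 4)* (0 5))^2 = (0 6 2)(1 3 5)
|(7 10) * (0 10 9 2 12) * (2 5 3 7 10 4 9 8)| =|(0 4 9 5 3 7 8 2 12)| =9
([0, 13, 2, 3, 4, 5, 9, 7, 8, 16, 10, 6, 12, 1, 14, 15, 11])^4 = (16)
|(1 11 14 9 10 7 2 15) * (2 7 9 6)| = 6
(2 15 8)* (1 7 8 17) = (1 7 8 2 15 17) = [0, 7, 15, 3, 4, 5, 6, 8, 2, 9, 10, 11, 12, 13, 14, 17, 16, 1]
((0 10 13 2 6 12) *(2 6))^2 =((0 10 13 6 12))^2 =(0 13 12 10 6)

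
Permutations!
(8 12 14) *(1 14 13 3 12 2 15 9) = (1 14 8 2 15 9)(3 12 13) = [0, 14, 15, 12, 4, 5, 6, 7, 2, 1, 10, 11, 13, 3, 8, 9]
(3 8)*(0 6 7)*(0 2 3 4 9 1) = (0 6 7 2 3 8 4 9 1) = [6, 0, 3, 8, 9, 5, 7, 2, 4, 1]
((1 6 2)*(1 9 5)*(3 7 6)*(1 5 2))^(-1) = ((1 3 7 6)(2 9))^(-1) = (1 6 7 3)(2 9)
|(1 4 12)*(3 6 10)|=3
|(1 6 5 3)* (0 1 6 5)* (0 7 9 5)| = 10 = |(0 1)(3 6 7 9 5)|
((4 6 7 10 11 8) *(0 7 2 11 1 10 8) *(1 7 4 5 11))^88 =(0 5 7 1 6)(2 4 11 8 10)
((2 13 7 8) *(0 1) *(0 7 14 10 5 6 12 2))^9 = ((0 1 7 8)(2 13 14 10 5 6 12))^9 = (0 1 7 8)(2 14 5 12 13 10 6)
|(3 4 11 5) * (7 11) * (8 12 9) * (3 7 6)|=3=|(3 4 6)(5 7 11)(8 12 9)|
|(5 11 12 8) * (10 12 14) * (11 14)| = |(5 14 10 12 8)| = 5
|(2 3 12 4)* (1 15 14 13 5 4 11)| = |(1 15 14 13 5 4 2 3 12 11)| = 10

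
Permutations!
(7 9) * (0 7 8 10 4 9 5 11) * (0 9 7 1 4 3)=(0 1 4 7 5 11 9 8 10 3)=[1, 4, 2, 0, 7, 11, 6, 5, 10, 8, 3, 9]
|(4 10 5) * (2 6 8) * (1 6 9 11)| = |(1 6 8 2 9 11)(4 10 5)| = 6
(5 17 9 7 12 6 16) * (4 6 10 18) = (4 6 16 5 17 9 7 12 10 18) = [0, 1, 2, 3, 6, 17, 16, 12, 8, 7, 18, 11, 10, 13, 14, 15, 5, 9, 4]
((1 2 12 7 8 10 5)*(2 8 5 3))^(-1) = (1 5 7 12 2 3 10 8)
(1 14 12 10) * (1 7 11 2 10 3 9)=(1 14 12 3 9)(2 10 7 11)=[0, 14, 10, 9, 4, 5, 6, 11, 8, 1, 7, 2, 3, 13, 12]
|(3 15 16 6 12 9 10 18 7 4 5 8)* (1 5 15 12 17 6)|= 12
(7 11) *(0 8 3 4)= (0 8 3 4)(7 11)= [8, 1, 2, 4, 0, 5, 6, 11, 3, 9, 10, 7]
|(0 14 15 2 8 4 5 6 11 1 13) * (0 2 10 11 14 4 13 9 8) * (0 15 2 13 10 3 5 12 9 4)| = 42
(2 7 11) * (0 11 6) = (0 11 2 7 6) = [11, 1, 7, 3, 4, 5, 0, 6, 8, 9, 10, 2]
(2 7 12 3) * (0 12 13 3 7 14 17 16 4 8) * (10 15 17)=(0 12 7 13 3 2 14 10 15 17 16 4 8)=[12, 1, 14, 2, 8, 5, 6, 13, 0, 9, 15, 11, 7, 3, 10, 17, 4, 16]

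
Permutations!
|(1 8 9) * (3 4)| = |(1 8 9)(3 4)| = 6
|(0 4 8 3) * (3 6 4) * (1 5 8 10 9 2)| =|(0 3)(1 5 8 6 4 10 9 2)| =8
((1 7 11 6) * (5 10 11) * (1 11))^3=(1 10 5 7)(6 11)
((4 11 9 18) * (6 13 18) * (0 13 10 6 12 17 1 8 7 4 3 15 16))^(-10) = (0 18 15)(1 12 11 7)(3 16 13)(4 8 17 9)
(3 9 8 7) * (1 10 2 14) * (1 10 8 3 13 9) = (1 8 7 13 9 3)(2 14 10) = [0, 8, 14, 1, 4, 5, 6, 13, 7, 3, 2, 11, 12, 9, 10]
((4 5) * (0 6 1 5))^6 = ((0 6 1 5 4))^6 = (0 6 1 5 4)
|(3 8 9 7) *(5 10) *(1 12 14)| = 12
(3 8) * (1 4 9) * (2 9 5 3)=(1 4 5 3 8 2 9)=[0, 4, 9, 8, 5, 3, 6, 7, 2, 1]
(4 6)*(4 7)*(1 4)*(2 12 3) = (1 4 6 7)(2 12 3) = [0, 4, 12, 2, 6, 5, 7, 1, 8, 9, 10, 11, 3]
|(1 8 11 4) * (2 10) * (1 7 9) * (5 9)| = |(1 8 11 4 7 5 9)(2 10)| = 14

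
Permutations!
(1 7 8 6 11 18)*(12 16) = (1 7 8 6 11 18)(12 16) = [0, 7, 2, 3, 4, 5, 11, 8, 6, 9, 10, 18, 16, 13, 14, 15, 12, 17, 1]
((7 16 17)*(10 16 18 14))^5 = (7 17 16 10 14 18)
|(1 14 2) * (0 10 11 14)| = 6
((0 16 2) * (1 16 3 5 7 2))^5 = (1 16)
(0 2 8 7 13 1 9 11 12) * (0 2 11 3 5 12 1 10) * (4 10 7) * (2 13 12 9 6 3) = (0 11 1 6 3 5 9 2 8 4 10)(7 12 13) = [11, 6, 8, 5, 10, 9, 3, 12, 4, 2, 0, 1, 13, 7]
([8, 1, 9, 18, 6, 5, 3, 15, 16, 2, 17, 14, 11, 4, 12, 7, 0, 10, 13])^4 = (0 8 16)(3 6 4 13 18)(11 14 12)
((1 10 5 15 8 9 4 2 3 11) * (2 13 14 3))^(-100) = ((1 10 5 15 8 9 4 13 14 3 11))^(-100) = (1 11 3 14 13 4 9 8 15 5 10)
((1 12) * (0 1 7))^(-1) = ((0 1 12 7))^(-1) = (0 7 12 1)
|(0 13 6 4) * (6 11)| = 5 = |(0 13 11 6 4)|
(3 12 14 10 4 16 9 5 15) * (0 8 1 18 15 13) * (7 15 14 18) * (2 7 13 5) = (0 8 1 13)(2 7 15 3 12 18 14 10 4 16 9) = [8, 13, 7, 12, 16, 5, 6, 15, 1, 2, 4, 11, 18, 0, 10, 3, 9, 17, 14]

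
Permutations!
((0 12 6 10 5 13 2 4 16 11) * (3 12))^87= (0 11 16 4 2 13 5 10 6 12 3)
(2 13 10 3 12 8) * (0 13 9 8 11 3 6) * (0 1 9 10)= (0 13)(1 9 8 2 10 6)(3 12 11)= [13, 9, 10, 12, 4, 5, 1, 7, 2, 8, 6, 3, 11, 0]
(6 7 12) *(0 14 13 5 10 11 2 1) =[14, 0, 1, 3, 4, 10, 7, 12, 8, 9, 11, 2, 6, 5, 13] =(0 14 13 5 10 11 2 1)(6 7 12)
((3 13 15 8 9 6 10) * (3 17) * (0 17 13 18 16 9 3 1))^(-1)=(0 1 17)(3 8 15 13 10 6 9 16 18)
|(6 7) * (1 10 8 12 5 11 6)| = |(1 10 8 12 5 11 6 7)| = 8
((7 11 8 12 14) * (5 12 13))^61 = (5 8 7 12 13 11 14)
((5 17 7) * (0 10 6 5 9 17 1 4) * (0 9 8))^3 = ((0 10 6 5 1 4 9 17 7 8))^3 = (0 5 9 8 6 4 7 10 1 17)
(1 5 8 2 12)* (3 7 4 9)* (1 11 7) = (1 5 8 2 12 11 7 4 9 3) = [0, 5, 12, 1, 9, 8, 6, 4, 2, 3, 10, 7, 11]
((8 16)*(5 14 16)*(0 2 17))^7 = ((0 2 17)(5 14 16 8))^7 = (0 2 17)(5 8 16 14)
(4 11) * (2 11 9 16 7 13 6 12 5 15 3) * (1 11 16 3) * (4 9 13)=(1 11 9 3 2 16 7 4 13 6 12 5 15)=[0, 11, 16, 2, 13, 15, 12, 4, 8, 3, 10, 9, 5, 6, 14, 1, 7]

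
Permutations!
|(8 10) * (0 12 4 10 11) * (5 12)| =|(0 5 12 4 10 8 11)| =7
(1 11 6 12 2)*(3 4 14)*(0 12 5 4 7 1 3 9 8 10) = [12, 11, 3, 7, 14, 4, 5, 1, 10, 8, 0, 6, 2, 13, 9] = (0 12 2 3 7 1 11 6 5 4 14 9 8 10)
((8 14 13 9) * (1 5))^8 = (14)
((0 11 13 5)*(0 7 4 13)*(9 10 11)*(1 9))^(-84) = (13)(0 1 9 10 11)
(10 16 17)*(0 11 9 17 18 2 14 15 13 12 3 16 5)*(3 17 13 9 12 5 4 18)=(0 11 12 17 10 4 18 2 14 15 9 13 5)(3 16)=[11, 1, 14, 16, 18, 0, 6, 7, 8, 13, 4, 12, 17, 5, 15, 9, 3, 10, 2]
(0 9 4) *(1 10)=(0 9 4)(1 10)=[9, 10, 2, 3, 0, 5, 6, 7, 8, 4, 1]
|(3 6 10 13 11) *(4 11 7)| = 7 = |(3 6 10 13 7 4 11)|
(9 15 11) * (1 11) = (1 11 9 15) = [0, 11, 2, 3, 4, 5, 6, 7, 8, 15, 10, 9, 12, 13, 14, 1]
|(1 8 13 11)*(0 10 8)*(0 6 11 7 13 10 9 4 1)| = |(0 9 4 1 6 11)(7 13)(8 10)| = 6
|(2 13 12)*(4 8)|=6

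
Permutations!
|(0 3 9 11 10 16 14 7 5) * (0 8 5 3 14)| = 8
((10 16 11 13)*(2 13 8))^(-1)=((2 13 10 16 11 8))^(-1)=(2 8 11 16 10 13)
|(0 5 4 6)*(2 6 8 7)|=7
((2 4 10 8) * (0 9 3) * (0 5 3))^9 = (0 9)(2 4 10 8)(3 5)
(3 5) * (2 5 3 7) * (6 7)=[0, 1, 5, 3, 4, 6, 7, 2]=(2 5 6 7)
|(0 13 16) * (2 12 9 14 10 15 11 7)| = 24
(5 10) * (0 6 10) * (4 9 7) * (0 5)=(0 6 10)(4 9 7)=[6, 1, 2, 3, 9, 5, 10, 4, 8, 7, 0]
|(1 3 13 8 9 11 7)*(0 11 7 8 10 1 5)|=|(0 11 8 9 7 5)(1 3 13 10)|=12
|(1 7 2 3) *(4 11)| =4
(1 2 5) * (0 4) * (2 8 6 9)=[4, 8, 5, 3, 0, 1, 9, 7, 6, 2]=(0 4)(1 8 6 9 2 5)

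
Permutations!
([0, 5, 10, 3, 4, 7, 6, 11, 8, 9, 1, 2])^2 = (1 7 2)(5 11 10)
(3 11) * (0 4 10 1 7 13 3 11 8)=[4, 7, 2, 8, 10, 5, 6, 13, 0, 9, 1, 11, 12, 3]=(0 4 10 1 7 13 3 8)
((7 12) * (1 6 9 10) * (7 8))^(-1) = ((1 6 9 10)(7 12 8))^(-1) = (1 10 9 6)(7 8 12)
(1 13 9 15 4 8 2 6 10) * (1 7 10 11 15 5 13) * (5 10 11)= [0, 1, 6, 3, 8, 13, 5, 11, 2, 10, 7, 15, 12, 9, 14, 4]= (2 6 5 13 9 10 7 11 15 4 8)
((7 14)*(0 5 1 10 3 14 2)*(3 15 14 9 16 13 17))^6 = (0 7 15 1)(2 14 10 5)(3 9 16 13 17)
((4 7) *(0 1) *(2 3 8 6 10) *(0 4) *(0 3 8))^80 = ((0 1 4 7 3)(2 8 6 10))^80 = (10)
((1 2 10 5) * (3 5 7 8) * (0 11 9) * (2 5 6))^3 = ((0 11 9)(1 5)(2 10 7 8 3 6))^3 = (11)(1 5)(2 8)(3 10)(6 7)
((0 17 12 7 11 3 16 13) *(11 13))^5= ((0 17 12 7 13)(3 16 11))^5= (17)(3 11 16)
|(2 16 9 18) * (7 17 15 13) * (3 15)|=|(2 16 9 18)(3 15 13 7 17)|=20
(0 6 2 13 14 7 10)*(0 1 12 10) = (0 6 2 13 14 7)(1 12 10) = [6, 12, 13, 3, 4, 5, 2, 0, 8, 9, 1, 11, 10, 14, 7]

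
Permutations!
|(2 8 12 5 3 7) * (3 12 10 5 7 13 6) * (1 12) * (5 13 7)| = 21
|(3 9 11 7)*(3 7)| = |(3 9 11)| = 3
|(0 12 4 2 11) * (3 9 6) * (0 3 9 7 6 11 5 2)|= 30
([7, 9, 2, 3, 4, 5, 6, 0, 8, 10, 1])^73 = (0 7)(1 9 10)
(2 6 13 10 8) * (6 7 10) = (2 7 10 8)(6 13) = [0, 1, 7, 3, 4, 5, 13, 10, 2, 9, 8, 11, 12, 6]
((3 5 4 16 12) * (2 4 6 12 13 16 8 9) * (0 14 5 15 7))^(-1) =((0 14 5 6 12 3 15 7)(2 4 8 9)(13 16))^(-1) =(0 7 15 3 12 6 5 14)(2 9 8 4)(13 16)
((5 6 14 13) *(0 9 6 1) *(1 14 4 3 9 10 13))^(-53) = (0 10 13 5 14 1)(3 4 6 9)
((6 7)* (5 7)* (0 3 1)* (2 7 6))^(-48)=((0 3 1)(2 7)(5 6))^(-48)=(7)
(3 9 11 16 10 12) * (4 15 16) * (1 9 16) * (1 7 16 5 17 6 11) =(1 9)(3 5 17 6 11 4 15 7 16 10 12) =[0, 9, 2, 5, 15, 17, 11, 16, 8, 1, 12, 4, 3, 13, 14, 7, 10, 6]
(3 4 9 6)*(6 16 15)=[0, 1, 2, 4, 9, 5, 3, 7, 8, 16, 10, 11, 12, 13, 14, 6, 15]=(3 4 9 16 15 6)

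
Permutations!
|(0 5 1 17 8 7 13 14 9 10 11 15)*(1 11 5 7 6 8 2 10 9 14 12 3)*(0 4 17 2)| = |(0 7 13 12 3 1 2 10 5 11 15 4 17)(6 8)| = 26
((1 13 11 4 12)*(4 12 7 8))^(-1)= ((1 13 11 12)(4 7 8))^(-1)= (1 12 11 13)(4 8 7)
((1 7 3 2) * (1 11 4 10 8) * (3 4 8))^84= (1 3)(2 7)(4 11)(8 10)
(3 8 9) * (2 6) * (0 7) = (0 7)(2 6)(3 8 9) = [7, 1, 6, 8, 4, 5, 2, 0, 9, 3]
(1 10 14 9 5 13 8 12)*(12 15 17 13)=(1 10 14 9 5 12)(8 15 17 13)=[0, 10, 2, 3, 4, 12, 6, 7, 15, 5, 14, 11, 1, 8, 9, 17, 16, 13]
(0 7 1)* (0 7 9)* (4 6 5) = (0 9)(1 7)(4 6 5) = [9, 7, 2, 3, 6, 4, 5, 1, 8, 0]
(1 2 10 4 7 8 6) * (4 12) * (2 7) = (1 7 8 6)(2 10 12 4) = [0, 7, 10, 3, 2, 5, 1, 8, 6, 9, 12, 11, 4]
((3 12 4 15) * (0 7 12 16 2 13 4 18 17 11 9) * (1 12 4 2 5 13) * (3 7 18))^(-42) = ((0 18 17 11 9)(1 12 3 16 5 13 2)(4 15 7))^(-42) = (0 11 18 9 17)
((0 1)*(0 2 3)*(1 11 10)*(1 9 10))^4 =((0 11 1 2 3)(9 10))^4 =(0 3 2 1 11)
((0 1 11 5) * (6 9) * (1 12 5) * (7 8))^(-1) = ((0 12 5)(1 11)(6 9)(7 8))^(-1) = (0 5 12)(1 11)(6 9)(7 8)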